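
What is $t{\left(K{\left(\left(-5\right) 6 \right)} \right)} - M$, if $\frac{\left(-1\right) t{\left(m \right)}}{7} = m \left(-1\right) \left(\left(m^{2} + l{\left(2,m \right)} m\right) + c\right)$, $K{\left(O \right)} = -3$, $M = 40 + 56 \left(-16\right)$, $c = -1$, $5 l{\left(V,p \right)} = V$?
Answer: $\frac{3566}{5} \approx 713.2$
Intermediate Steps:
$l{\left(V,p \right)} = \frac{V}{5}$
$M = -856$ ($M = 40 - 896 = -856$)
$t{\left(m \right)} = 7 m \left(-1 + m^{2} + \frac{2 m}{5}\right)$ ($t{\left(m \right)} = - 7 m \left(-1\right) \left(\left(m^{2} + \frac{1}{5} \cdot 2 m\right) - 1\right) = - 7 - m \left(\left(m^{2} + \frac{2 m}{5}\right) - 1\right) = - 7 - m \left(-1 + m^{2} + \frac{2 m}{5}\right) = - 7 \left(- m \left(-1 + m^{2} + \frac{2 m}{5}\right)\right) = 7 m \left(-1 + m^{2} + \frac{2 m}{5}\right)$)
$t{\left(K{\left(\left(-5\right) 6 \right)} \right)} - M = \frac{7}{5} \left(-3\right) \left(-5 + 2 \left(-3\right) + 5 \left(-3\right)^{2}\right) - -856 = \frac{7}{5} \left(-3\right) \left(-5 - 6 + 5 \cdot 9\right) + 856 = \frac{7}{5} \left(-3\right) \left(-5 - 6 + 45\right) + 856 = \frac{7}{5} \left(-3\right) 34 + 856 = - \frac{714}{5} + 856 = \frac{3566}{5}$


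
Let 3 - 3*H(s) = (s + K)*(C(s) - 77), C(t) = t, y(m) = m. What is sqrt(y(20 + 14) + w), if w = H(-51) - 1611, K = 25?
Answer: 2*I*sqrt(6042)/3 ≈ 51.82*I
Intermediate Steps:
H(s) = 1 - (-77 + s)*(25 + s)/3 (H(s) = 1 - (s + 25)*(s - 77)/3 = 1 - (25 + s)*(-77 + s)/3 = 1 - (-77 + s)*(25 + s)/3)
w = -8158/3 (w = (1928/3 - 1/3*(-51)**2 + (52/3)*(-51)) - 1611 = (1928/3 - 1/3*2601 - 884) - 1611 = (1928/3 - 867 - 884) - 1611 = -3325/3 - 1611 = -8158/3 ≈ -2719.3)
sqrt(y(20 + 14) + w) = sqrt((20 + 14) - 8158/3) = sqrt(34 - 8158/3) = sqrt(-8056/3) = 2*I*sqrt(6042)/3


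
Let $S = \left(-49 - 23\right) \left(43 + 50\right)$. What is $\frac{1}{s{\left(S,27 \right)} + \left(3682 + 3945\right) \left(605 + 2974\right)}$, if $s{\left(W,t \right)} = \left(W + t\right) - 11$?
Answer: $\frac{1}{27290353} \approx 3.6643 \cdot 10^{-8}$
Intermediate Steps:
$S = -6696$ ($S = \left(-72\right) 93 = -6696$)
$s{\left(W,t \right)} = -11 + W + t$
$\frac{1}{s{\left(S,27 \right)} + \left(3682 + 3945\right) \left(605 + 2974\right)} = \frac{1}{\left(-11 - 6696 + 27\right) + \left(3682 + 3945\right) \left(605 + 2974\right)} = \frac{1}{-6680 + 7627 \cdot 3579} = \frac{1}{-6680 + 27297033} = \frac{1}{27290353}$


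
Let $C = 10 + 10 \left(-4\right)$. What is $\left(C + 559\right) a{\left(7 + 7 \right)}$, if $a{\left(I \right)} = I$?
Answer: $7406$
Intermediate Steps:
$C = -30$ ($C = 10 - 40 = -30$)
$\left(C + 559\right) a{\left(7 + 7 \right)} = \left(-30 + 559\right) \left(7 + 7\right) = 529 \cdot 14 = 7406$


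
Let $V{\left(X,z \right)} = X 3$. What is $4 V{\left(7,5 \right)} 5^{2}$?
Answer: $2100$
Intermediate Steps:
$V{\left(X,z \right)} = 3 X$
$4 V{\left(7,5 \right)} 5^{2} = 4 \cdot 3 \cdot 7 \cdot 5^{2} = 4 \cdot 21 \cdot 25 = 84 \cdot 25 = 2100$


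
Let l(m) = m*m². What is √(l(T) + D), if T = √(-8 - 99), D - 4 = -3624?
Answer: √(-3620 - 107*I*√107) ≈ 9.0946 - 60.85*I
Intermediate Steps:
D = -3620 (D = 4 - 3624 = -3620)
T = I*√107 (T = √(-107) = I*√107 ≈ 10.344*I)
l(m) = m³
√(l(T) + D) = √((I*√107)³ - 3620) = √(-107*I*√107 - 3620) = √(-3620 - 107*I*√107)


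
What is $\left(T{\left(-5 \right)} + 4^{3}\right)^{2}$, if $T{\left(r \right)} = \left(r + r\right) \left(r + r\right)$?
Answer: $26896$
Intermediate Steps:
$T{\left(r \right)} = 4 r^{2}$ ($T{\left(r \right)} = 2 r 2 r = 4 r^{2}$)
$\left(T{\left(-5 \right)} + 4^{3}\right)^{2} = \left(4 \left(-5\right)^{2} + 4^{3}\right)^{2} = \left(4 \cdot 25 + 64\right)^{2} = \left(100 + 64\right)^{2} = 164^{2} = 26896$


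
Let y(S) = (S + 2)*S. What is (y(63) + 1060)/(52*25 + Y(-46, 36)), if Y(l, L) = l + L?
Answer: 1031/258 ≈ 3.9961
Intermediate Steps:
y(S) = S*(2 + S) (y(S) = (2 + S)*S = S*(2 + S))
Y(l, L) = L + l
(y(63) + 1060)/(52*25 + Y(-46, 36)) = (63*(2 + 63) + 1060)/(52*25 + (36 - 46)) = (63*65 + 1060)/(1300 - 10) = (4095 + 1060)/1290 = 5155*(1/1290) = 1031/258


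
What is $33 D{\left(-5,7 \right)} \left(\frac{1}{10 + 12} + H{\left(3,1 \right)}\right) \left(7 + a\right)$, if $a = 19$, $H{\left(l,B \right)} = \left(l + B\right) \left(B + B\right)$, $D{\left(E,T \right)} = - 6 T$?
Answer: $-289926$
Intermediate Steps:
$H{\left(l,B \right)} = 2 B \left(B + l\right)$ ($H{\left(l,B \right)} = \left(B + l\right) 2 B = 2 B \left(B + l\right)$)
$33 D{\left(-5,7 \right)} \left(\frac{1}{10 + 12} + H{\left(3,1 \right)}\right) \left(7 + a\right) = 33 \left(\left(-6\right) 7\right) \left(\frac{1}{10 + 12} + 2 \cdot 1 \left(1 + 3\right)\right) \left(7 + 19\right) = 33 \left(-42\right) \left(\frac{1}{22} + 2 \cdot 1 \cdot 4\right) 26 = - 1386 \left(\frac{1}{22} + 8\right) 26 = - 1386 \cdot \frac{177}{22} \cdot 26 = \left(-1386\right) \frac{2301}{11} = -289926$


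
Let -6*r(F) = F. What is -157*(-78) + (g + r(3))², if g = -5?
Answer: 49105/4 ≈ 12276.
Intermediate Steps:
r(F) = -F/6
-157*(-78) + (g + r(3))² = -157*(-78) + (-5 - ⅙*3)² = 12246 + (-5 - ½)² = 12246 + (-11/2)² = 12246 + 121/4 = 49105/4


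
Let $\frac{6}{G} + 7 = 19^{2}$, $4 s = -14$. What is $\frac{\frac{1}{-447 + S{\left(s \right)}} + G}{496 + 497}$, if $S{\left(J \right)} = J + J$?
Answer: $\frac{395}{26598498} \approx 1.485 \cdot 10^{-5}$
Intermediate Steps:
$s = - \frac{7}{2}$ ($s = \frac{1}{4} \left(-14\right) = - \frac{7}{2} \approx -3.5$)
$S{\left(J \right)} = 2 J$
$G = \frac{1}{59}$ ($G = \frac{6}{-7 + 19^{2}} = \frac{6}{-7 + 361} = \frac{6}{354} = 6 \cdot \frac{1}{354} = \frac{1}{59} \approx 0.016949$)
$\frac{\frac{1}{-447 + S{\left(s \right)}} + G}{496 + 497} = \frac{\frac{1}{-447 + 2 \left(- \frac{7}{2}\right)} + \frac{1}{59}}{496 + 497} = \frac{\frac{1}{-447 - 7} + \frac{1}{59}}{993} = \left(\frac{1}{-454} + \frac{1}{59}\right) \frac{1}{993} = \left(- \frac{1}{454} + \frac{1}{59}\right) \frac{1}{993} = \frac{395}{26786} \cdot \frac{1}{993} = \frac{395}{26598498}$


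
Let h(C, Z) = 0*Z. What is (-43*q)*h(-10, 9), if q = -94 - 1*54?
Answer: 0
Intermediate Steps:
h(C, Z) = 0
q = -148 (q = -94 - 54 = -148)
(-43*q)*h(-10, 9) = -43*(-148)*0 = 6364*0 = 0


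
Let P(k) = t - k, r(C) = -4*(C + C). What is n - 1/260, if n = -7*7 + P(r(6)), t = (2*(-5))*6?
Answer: -15861/260 ≈ -61.004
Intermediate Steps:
t = -60 (t = -10*6 = -60)
r(C) = -8*C
P(k) = -60 - k
n = -61 (n = -7*7 + (-60 - (-8)*6) = -49 + (-60 - 1*(-48)) = -49 + (-60 + 48) = -49 - 12 = -61)
n - 1/260 = -61 - 1/260 = -15861/260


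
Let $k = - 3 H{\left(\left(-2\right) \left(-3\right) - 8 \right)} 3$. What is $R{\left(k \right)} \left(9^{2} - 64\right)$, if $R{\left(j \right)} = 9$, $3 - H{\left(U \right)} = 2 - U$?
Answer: $153$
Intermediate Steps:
$H{\left(U \right)} = 1 + U$ ($H{\left(U \right)} = 3 - \left(2 - U\right) = 3 + \left(-2 + U\right) = 1 + U$)
$k = 9$ ($k = - 3 \left(1 - 2\right) 3 = \left(-3\right) \left(-1\right) 3 = 3 \cdot 3 = 9$)
$R{\left(k \right)} \left(9^{2} - 64\right) = 9 \left(9^{2} - 64\right) = 9 \left(81 - 64\right) = 9 \cdot 17 = 153$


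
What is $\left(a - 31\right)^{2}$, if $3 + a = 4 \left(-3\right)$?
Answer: $2116$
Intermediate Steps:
$a = -15$ ($a = -3 + 4 \left(-3\right) = -3 - 12 = -15$)
$\left(a - 31\right)^{2} = \left(-15 - 31\right)^{2} = \left(-46\right)^{2} = 2116$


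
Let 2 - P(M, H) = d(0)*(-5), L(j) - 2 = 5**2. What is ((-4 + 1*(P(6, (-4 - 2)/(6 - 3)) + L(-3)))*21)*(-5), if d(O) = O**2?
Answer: -2625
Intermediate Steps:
L(j) = 27 (L(j) = 2 + 5**2 = 2 + 25 = 27)
P(M, H) = 2 (P(M, H) = 2 - 0**2*(-5) = 2 - 0*(-5) = 2 - 1*0 = 2 + 0 = 2)
((-4 + 1*(P(6, (-4 - 2)/(6 - 3)) + L(-3)))*21)*(-5) = ((-4 + 1*(2 + 27))*21)*(-5) = ((-4 + 1*29)*21)*(-5) = ((-4 + 29)*21)*(-5) = (25*21)*(-5) = 525*(-5) = -2625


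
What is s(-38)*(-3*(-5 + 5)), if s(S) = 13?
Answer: 0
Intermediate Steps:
s(-38)*(-3*(-5 + 5)) = 13*(-3*(-5 + 5)) = 13*(-3*0) = 13*0 = 0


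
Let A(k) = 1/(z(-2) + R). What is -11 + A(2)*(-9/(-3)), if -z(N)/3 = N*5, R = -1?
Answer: -316/29 ≈ -10.897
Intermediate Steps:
z(N) = -15*N (z(N) = -3*N*5 = -15*N)
A(k) = 1/29 (A(k) = 1/(-15*(-2) - 1) = 1/(30 - 1) = 1/29)
-11 + A(2)*(-9/(-3)) = -11 + (-9/(-3))/29 = -11 + (-9*(-⅓))/29 = -11 + (1/29)*3 = -11 + 3/29 = -316/29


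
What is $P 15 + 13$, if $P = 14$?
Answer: $223$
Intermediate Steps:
$P 15 + 13 = 14 \cdot 15 + 13 = 210 + 13 = 223$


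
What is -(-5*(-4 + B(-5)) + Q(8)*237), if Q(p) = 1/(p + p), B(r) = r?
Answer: -957/16 ≈ -59.813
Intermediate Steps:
Q(p) = 1/(2*p)
-(-5*(-4 + B(-5)) + Q(8)*237) = -(-5*(-4 - 5) + ((½)/8)*237) = -(-5*(-9) + ((½)*(⅛))*237) = -(45 + (1/16)*237) = -(45 + 237/16) = -1*957/16 = -957/16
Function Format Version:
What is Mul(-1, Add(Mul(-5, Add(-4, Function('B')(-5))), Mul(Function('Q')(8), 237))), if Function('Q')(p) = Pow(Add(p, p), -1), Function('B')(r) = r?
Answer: Rational(-957, 16) ≈ -59.813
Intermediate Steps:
Function('Q')(p) = Mul(Rational(1, 2), Pow(p, -1)) (Function('Q')(p) = Pow(Mul(2, p), -1) = Mul(Rational(1, 2), Pow(p, -1)))
Mul(-1, Add(Mul(-5, Add(-4, Function('B')(-5))), Mul(Function('Q')(8), 237))) = Mul(-1, Add(Mul(-5, Add(-4, -5)), Mul(Mul(Rational(1, 2), Pow(8, -1)), 237))) = Mul(-1, Add(Mul(-5, -9), Mul(Mul(Rational(1, 2), Rational(1, 8)), 237))) = Mul(-1, Add(45, Mul(Rational(1, 16), 237))) = Mul(-1, Add(45, Rational(237, 16))) = Mul(-1, Rational(957, 16)) = Rational(-957, 16)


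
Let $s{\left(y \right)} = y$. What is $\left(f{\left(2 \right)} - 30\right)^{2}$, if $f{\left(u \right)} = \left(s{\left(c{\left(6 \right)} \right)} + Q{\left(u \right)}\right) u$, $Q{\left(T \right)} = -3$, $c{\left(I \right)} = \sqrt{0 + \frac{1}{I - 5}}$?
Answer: $1156$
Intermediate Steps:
$c{\left(I \right)} = \sqrt{\frac{1}{-5 + I}}$ ($c{\left(I \right)} = \sqrt{0 + \frac{1}{-5 + I}} = \sqrt{\frac{1}{-5 + I}}$)
$f{\left(u \right)} = - 2 u$ ($f{\left(u \right)} = \left(\sqrt{\frac{1}{-5 + 6}} - 3\right) u = \left(\sqrt{1^{-1}} - 3\right) u = \left(\sqrt{1} - 3\right) u = \left(1 - 3\right) u = - 2 u$)
$\left(f{\left(2 \right)} - 30\right)^{2} = \left(\left(-2\right) 2 - 30\right)^{2} = \left(-4 - 30\right)^{2} = \left(-34\right)^{2} = 1156$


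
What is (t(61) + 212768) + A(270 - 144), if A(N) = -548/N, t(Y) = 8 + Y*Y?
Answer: 13639037/63 ≈ 2.1649e+5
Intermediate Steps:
t(Y) = 8 + Y²
(t(61) + 212768) + A(270 - 144) = ((8 + 61²) + 212768) - 548/(270 - 144) = ((8 + 3721) + 212768) - 548/126 = (3729 + 212768) - 548*1/126 = 216497 - 274/63 = 13639037/63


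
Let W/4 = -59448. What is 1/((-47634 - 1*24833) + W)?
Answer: -1/310259 ≈ -3.2231e-6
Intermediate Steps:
W = -237792 (W = 4*(-59448) = -237792)
1/((-47634 - 1*24833) + W) = 1/((-47634 - 1*24833) - 237792) = 1/((-47634 - 24833) - 237792) = 1/(-72467 - 237792) = 1/(-310259) = -1/310259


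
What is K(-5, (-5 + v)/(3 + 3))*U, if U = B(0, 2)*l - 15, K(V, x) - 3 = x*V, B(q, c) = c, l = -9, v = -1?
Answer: -264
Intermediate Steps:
K(V, x) = 3 + V*x (K(V, x) = 3 + x*V = 3 + V*x)
U = -33 (U = 2*(-9) - 15 = -18 - 15 = -33)
K(-5, (-5 + v)/(3 + 3))*U = (3 - 5*(-5 - 1)/(3 + 3))*(-33) = (3 - (-30)/6)*(-33) = (3 - 5*(-1))*(-33) = (3 + 5)*(-33) = 8*(-33) = -264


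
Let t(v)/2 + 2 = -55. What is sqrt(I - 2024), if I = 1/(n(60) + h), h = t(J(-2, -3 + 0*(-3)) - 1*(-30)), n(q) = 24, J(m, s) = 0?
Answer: I*sqrt(1821610)/30 ≈ 44.989*I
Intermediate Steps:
t(v) = -114 (t(v) = -4 + 2*(-55) = -4 - 110 = -114)
h = -114
I = -1/90 (I = 1/(24 - 114) = 1/(-90) = -1/90 ≈ -0.011111)
sqrt(I - 2024) = sqrt(-1/90 - 2024) = sqrt(-182161/90) = I*sqrt(1821610)/30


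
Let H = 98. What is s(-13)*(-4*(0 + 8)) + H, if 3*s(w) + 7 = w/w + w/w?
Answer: 454/3 ≈ 151.33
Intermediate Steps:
s(w) = -5/3 (s(w) = -7/3 + (w/w + w/w)/3 = -7/3 + (1 + 1)/3 = -7/3 + (⅓)*2 = -7/3 + ⅔ = -5/3)
s(-13)*(-4*(0 + 8)) + H = -(-20)*(0 + 8)/3 + 98 = -(-20)*8/3 + 98 = -5/3*(-32) + 98 = 160/3 + 98 = 454/3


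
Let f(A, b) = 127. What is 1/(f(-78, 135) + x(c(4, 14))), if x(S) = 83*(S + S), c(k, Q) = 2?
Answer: 1/459 ≈ 0.0021787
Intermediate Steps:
x(S) = 166*S (x(S) = 83*(2*S) = 166*S)
1/(f(-78, 135) + x(c(4, 14))) = 1/(127 + 166*2) = 1/(127 + 332) = 1/459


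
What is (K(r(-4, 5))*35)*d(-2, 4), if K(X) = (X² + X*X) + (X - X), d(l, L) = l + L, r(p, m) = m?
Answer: 3500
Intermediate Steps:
d(l, L) = L + l
K(X) = 2*X² (K(X) = (X² + X²) + 0 = 2*X² + 0 = 2*X²)
(K(r(-4, 5))*35)*d(-2, 4) = ((2*5²)*35)*(4 - 2) = ((2*25)*35)*2 = (50*35)*2 = 1750*2 = 3500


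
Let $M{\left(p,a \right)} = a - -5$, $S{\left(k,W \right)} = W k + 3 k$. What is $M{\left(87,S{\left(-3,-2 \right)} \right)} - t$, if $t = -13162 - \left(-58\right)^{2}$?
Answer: $16528$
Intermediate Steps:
$S{\left(k,W \right)} = 3 k + W k$
$M{\left(p,a \right)} = 5 + a$ ($M{\left(p,a \right)} = a + 5 = 5 + a$)
$t = -16526$ ($t = -13162 - 3364 = -16526$)
$M{\left(87,S{\left(-3,-2 \right)} \right)} - t = \left(5 - 3 \left(3 - 2\right)\right) - -16526 = \left(5 - 3\right) + 16526 = 2 + 16526 = 16528$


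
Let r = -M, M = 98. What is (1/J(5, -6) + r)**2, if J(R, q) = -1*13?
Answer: 1625625/169 ≈ 9619.1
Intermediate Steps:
J(R, q) = -13
r = -98 (r = -1*98 = -98)
(1/J(5, -6) + r)**2 = (1/(-13) - 98)**2 = (-1/13 - 98)**2 = (-1275/13)**2 = 1625625/169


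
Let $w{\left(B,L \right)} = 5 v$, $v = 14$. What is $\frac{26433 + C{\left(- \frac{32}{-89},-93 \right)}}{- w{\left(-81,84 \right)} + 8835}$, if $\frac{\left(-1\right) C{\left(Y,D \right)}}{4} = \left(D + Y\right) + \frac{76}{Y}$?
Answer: $\frac{924107}{312034} \approx 2.9616$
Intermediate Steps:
$C{\left(Y,D \right)} = - \frac{304}{Y} - 4 D - 4 Y$ ($C{\left(Y,D \right)} = - 4 \left(\left(D + Y\right) + \frac{76}{Y}\right) = - 4 \left(D + Y + \frac{76}{Y}\right) = - \frac{304}{Y} - 4 D - 4 Y$)
$w{\left(B,L \right)} = 70$ ($w{\left(B,L \right)} = 5 \cdot 14 = 70$)
$\frac{26433 + C{\left(- \frac{32}{-89},-93 \right)}}{- w{\left(-81,84 \right)} + 8835} = \frac{26433 + \frac{4 \left(-76 - - \frac{32}{-89} \left(-93 - \frac{32}{-89}\right)\right)}{\left(-32\right) \frac{1}{-89}}}{\left(-1\right) 70 + 8835} = \frac{26433 + \frac{4 \left(-76 - \left(-32\right) \left(- \frac{1}{89}\right) \left(-93 - - \frac{32}{89}\right)\right)}{\left(-32\right) \left(- \frac{1}{89}\right)}}{-70 + 8835} = \frac{26433 + \frac{4 \left(-76 - \frac{32 \left(-93 + \frac{32}{89}\right)}{89}\right)}{\frac{32}{89}}}{8765} = \left(26433 + 4 \cdot \frac{89}{32} \left(-76 - \frac{32}{89} \left(- \frac{8245}{89}\right)\right)\right) \frac{1}{8765} = \left(26433 + 4 \cdot \frac{89}{32} \left(-76 + \frac{263840}{7921}\right)\right) \frac{1}{8765} = \left(26433 + 4 \cdot \frac{89}{32} \left(- \frac{338156}{7921}\right)\right) \frac{1}{8765} = \left(26433 - \frac{84539}{178}\right) \frac{1}{8765} = \frac{4620535}{178} \cdot \frac{1}{8765} = \frac{924107}{312034}$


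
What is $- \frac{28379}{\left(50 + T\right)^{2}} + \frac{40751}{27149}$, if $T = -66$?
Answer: $- \frac{760029215}{6950144} \approx -109.35$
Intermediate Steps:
$- \frac{28379}{\left(50 + T\right)^{2}} + \frac{40751}{27149} = - \frac{28379}{\left(50 - 66\right)^{2}} + \frac{40751}{27149} = - \frac{28379}{\left(-16\right)^{2}} + 40751 \cdot \frac{1}{27149} = - \frac{28379}{256} + \frac{40751}{27149} = - \frac{760029215}{6950144}$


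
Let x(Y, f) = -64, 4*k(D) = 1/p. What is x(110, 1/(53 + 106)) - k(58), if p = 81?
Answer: -20737/324 ≈ -64.003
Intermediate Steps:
k(D) = 1/324 (k(D) = (1/4)/81 = (1/4)*(1/81) = 1/324)
x(110, 1/(53 + 106)) - k(58) = -64 - 1*1/324 = -64 - 1/324 = -20737/324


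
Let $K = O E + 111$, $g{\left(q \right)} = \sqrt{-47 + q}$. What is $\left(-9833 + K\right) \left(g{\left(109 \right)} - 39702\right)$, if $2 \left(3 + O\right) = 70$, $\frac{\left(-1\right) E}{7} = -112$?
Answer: $-610060932 + 15366 \sqrt{62} \approx -6.0994 \cdot 10^{8}$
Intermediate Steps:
$E = 784$ ($E = \left(-7\right) \left(-112\right) = 784$)
$O = 32$ ($O = -3 + \frac{1}{2} \cdot 70 = -3 + 35 = 32$)
$K = 25199$ ($K = 32 \cdot 784 + 111 = 25088 + 111 = 25199$)
$\left(-9833 + K\right) \left(g{\left(109 \right)} - 39702\right) = \left(-9833 + 25199\right) \left(\sqrt{-47 + 109} - 39702\right) = 15366 \left(\sqrt{62} - 39702\right) = 15366 \left(-39702 + \sqrt{62}\right) = -610060932 + 15366 \sqrt{62}$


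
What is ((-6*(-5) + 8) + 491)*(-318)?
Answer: -168222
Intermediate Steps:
((-6*(-5) + 8) + 491)*(-318) = ((30 + 8) + 491)*(-318) = (38 + 491)*(-318) = 529*(-318) = -168222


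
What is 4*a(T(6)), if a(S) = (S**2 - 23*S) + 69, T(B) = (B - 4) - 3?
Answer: 372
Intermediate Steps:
T(B) = -7 + B (T(B) = (-4 + B) - 3 = -7 + B)
a(S) = 69 + S**2 - 23*S
4*a(T(6)) = 4*(69 + (-7 + 6)**2 - 23*(-7 + 6)) = 4*(69 + (-1)**2 - 23*(-1)) = 4*(69 + 1 + 23) = 4*93 = 372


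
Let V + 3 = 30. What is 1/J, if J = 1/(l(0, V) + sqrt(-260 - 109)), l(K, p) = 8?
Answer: 8 + 3*I*sqrt(41) ≈ 8.0 + 19.209*I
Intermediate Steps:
V = 27 (V = -3 + 30 = 27)
J = 1/(8 + 3*I*sqrt(41)) (J = 1/(8 + sqrt(-260 - 109)) = 1/(8 + sqrt(-369)) = 1/(8 + 3*I*sqrt(41)) ≈ 0.018476 - 0.044363*I)
1/J = 1/(8/433 - 3*I*sqrt(41)/433)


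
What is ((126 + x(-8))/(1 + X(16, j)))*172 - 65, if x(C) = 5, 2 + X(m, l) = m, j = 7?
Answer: 21557/15 ≈ 1437.1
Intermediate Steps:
X(m, l) = -2 + m
((126 + x(-8))/(1 + X(16, j)))*172 - 65 = ((126 + 5)/(1 + (-2 + 16)))*172 - 65 = (131/(1 + 14))*172 - 65 = (131/15)*172 - 65 = 22532/15 - 65 = 21557/15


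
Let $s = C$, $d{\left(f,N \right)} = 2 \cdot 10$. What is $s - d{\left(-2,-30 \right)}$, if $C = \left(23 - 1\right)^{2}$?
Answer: $464$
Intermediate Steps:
$d{\left(f,N \right)} = 20$
$C = 484$ ($C = 22^{2} = 484$)
$s = 484$
$s - d{\left(-2,-30 \right)} = 484 - 20 = 464$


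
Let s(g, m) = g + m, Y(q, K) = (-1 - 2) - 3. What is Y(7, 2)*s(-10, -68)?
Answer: 468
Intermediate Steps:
Y(q, K) = -6 (Y(q, K) = -3 - 3 = -6)
Y(7, 2)*s(-10, -68) = -6*(-10 - 68) = -6*(-78) = 468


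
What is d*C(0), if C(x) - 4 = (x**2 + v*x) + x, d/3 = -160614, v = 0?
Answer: -1927368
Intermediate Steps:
d = -481842 (d = 3*(-160614) = -481842)
C(x) = 4 + x + x**2 (C(x) = 4 + ((x**2 + 0*x) + x) = 4 + ((x**2 + 0) + x) = 4 + (x**2 + x) = 4 + (x + x**2) = 4 + x + x**2)
d*C(0) = -481842*(4 + 0 + 0**2) = -481842*(4 + 0 + 0) = -481842*4 = -1927368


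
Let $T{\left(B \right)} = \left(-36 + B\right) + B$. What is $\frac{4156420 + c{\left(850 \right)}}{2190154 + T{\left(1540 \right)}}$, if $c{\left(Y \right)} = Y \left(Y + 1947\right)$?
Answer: $\frac{466705}{156657} \approx 2.9792$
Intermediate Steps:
$c{\left(Y \right)} = Y \left(1947 + Y\right)$
$T{\left(B \right)} = -36 + 2 B$
$\frac{4156420 + c{\left(850 \right)}}{2190154 + T{\left(1540 \right)}} = \frac{4156420 + 850 \left(1947 + 850\right)}{2190154 + \left(-36 + 2 \cdot 1540\right)} = \frac{4156420 + 850 \cdot 2797}{2190154 + \left(-36 + 3080\right)} = \frac{4156420 + 2377450}{2190154 + 3044} = \frac{6533870}{2193198} = 6533870 \cdot \frac{1}{2193198} = \frac{466705}{156657}$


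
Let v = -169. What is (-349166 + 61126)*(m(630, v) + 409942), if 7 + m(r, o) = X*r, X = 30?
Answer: -123521633400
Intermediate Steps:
m(r, o) = -7 + 30*r
(-349166 + 61126)*(m(630, v) + 409942) = (-349166 + 61126)*((-7 + 30*630) + 409942) = -288040*((-7 + 18900) + 409942) = -288040*(18893 + 409942) = -288040*428835 = -123521633400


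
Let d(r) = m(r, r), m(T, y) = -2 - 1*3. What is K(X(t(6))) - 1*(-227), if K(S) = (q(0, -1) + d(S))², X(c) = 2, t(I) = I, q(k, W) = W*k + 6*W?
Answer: 348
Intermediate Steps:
q(k, W) = 6*W + W*k
m(T, y) = -5 (m(T, y) = -2 - 3 = -5)
d(r) = -5
K(S) = 121 (K(S) = (-(6 + 0) - 5)² = (-1*6 - 5)² = (-6 - 5)² = (-11)² = 121)
K(X(t(6))) - 1*(-227) = 121 - 1*(-227) = 121 + 227 = 348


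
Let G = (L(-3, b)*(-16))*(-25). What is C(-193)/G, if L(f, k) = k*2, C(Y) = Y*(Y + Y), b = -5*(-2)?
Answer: 37249/4000 ≈ 9.3123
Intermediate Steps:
b = 10
C(Y) = 2*Y² (C(Y) = Y*(2*Y) = 2*Y²)
L(f, k) = 2*k
G = 8000 (G = ((2*10)*(-16))*(-25) = (20*(-16))*(-25) = -320*(-25) = 8000)
C(-193)/G = (2*(-193)²)/8000 = (2*37249)*(1/8000) = 74498*(1/8000) = 37249/4000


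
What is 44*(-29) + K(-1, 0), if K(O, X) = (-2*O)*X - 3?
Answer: -1279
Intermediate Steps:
K(O, X) = -3 - 2*O*X (K(O, X) = -2*O*X - 3 = -3 - 2*O*X)
44*(-29) + K(-1, 0) = 44*(-29) + (-3 - 2*(-1)*0) = -1276 + (-3 + 0) = -1276 - 3 = -1279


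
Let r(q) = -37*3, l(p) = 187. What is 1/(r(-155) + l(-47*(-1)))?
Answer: 1/76 ≈ 0.013158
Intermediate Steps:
r(q) = -111
1/(r(-155) + l(-47*(-1))) = 1/(-111 + 187) = 1/76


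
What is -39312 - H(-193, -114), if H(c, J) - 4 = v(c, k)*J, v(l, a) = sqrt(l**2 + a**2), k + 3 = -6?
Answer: -39316 + 114*sqrt(37330) ≈ -17290.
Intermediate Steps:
k = -9 (k = -3 - 6 = -9)
v(l, a) = sqrt(a**2 + l**2)
H(c, J) = 4 + J*sqrt(81 + c**2) (H(c, J) = 4 + sqrt((-9)**2 + c**2)*J = 4 + sqrt(81 + c**2)*J = 4 + J*sqrt(81 + c**2))
-39312 - H(-193, -114) = -39312 - (4 - 114*sqrt(81 + (-193)**2)) = -39312 - (4 - 114*sqrt(81 + 37249)) = -39312 - (4 - 114*sqrt(37330)) = -39312 + (-4 + 114*sqrt(37330)) = -39316 + 114*sqrt(37330)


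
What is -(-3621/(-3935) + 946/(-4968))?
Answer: -7133309/9774540 ≈ -0.72978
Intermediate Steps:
-(-3621/(-3935) + 946/(-4968)) = -(-3621*(-1/3935) + 946*(-1/4968)) = -(3621/3935 - 473/2484) = -1*7133309/9774540 = -7133309/9774540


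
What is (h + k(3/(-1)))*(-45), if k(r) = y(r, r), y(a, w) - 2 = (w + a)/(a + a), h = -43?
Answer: 1800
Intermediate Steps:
y(a, w) = 2 + (a + w)/(2*a) (y(a, w) = 2 + (w + a)/(a + a) = 2 + (a + w)/((2*a)) = 2 + (a + w)*(1/(2*a)) = 2 + (a + w)/(2*a))
k(r) = 3 (k(r) = (r + 5*r)/(2*r) = (6*r)/(2*r) = 3)
(h + k(3/(-1)))*(-45) = (-43 + 3)*(-45) = -40*(-45) = 1800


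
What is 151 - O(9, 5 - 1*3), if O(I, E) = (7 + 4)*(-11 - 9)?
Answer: 371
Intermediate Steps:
O(I, E) = -220 (O(I, E) = 11*(-20) = -220)
151 - O(9, 5 - 1*3) = 151 - 1*(-220) = 151 + 220 = 371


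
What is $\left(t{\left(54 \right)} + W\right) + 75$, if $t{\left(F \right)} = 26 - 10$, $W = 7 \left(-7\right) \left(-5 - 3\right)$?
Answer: $483$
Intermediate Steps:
$W = 392$ ($W = - 49 \left(-5 - 3\right) = \left(-49\right) \left(-8\right) = 392$)
$t{\left(F \right)} = 16$ ($t{\left(F \right)} = 26 - 10 = 16$)
$\left(t{\left(54 \right)} + W\right) + 75 = \left(16 + 392\right) + 75 = 408 + 75 = 483$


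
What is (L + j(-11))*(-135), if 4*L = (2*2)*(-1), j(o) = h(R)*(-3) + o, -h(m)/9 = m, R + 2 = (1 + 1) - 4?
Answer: 16200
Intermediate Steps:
R = -4 (R = -2 + ((1 + 1) - 4) = -2 + (2 - 4) = -2 - 2 = -4)
h(m) = -9*m
j(o) = -108 + o (j(o) = -9*(-4)*(-3) + o = 36*(-3) + o = -108 + o)
L = -1 (L = ((2*2)*(-1))/4 = (4*(-1))/4 = (¼)*(-4) = -1)
(L + j(-11))*(-135) = (-1 + (-108 - 11))*(-135) = (-1 - 119)*(-135) = -120*(-135) = 16200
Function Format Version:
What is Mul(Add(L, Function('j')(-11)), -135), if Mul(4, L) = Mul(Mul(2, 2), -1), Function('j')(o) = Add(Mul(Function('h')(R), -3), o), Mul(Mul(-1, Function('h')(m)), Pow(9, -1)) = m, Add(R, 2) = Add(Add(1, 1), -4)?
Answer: 16200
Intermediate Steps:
R = -4 (R = Add(-2, Add(Add(1, 1), -4)) = Add(-2, Add(2, -4)) = Add(-2, -2) = -4)
Function('h')(m) = Mul(-9, m)
Function('j')(o) = Add(-108, o) (Function('j')(o) = Add(Mul(Mul(-9, -4), -3), o) = Add(Mul(36, -3), o) = Add(-108, o))
L = -1 (L = Mul(Rational(1, 4), Mul(Mul(2, 2), -1)) = Mul(Rational(1, 4), Mul(4, -1)) = Mul(Rational(1, 4), -4) = -1)
Mul(Add(L, Function('j')(-11)), -135) = Mul(Add(-1, Add(-108, -11)), -135) = Mul(Add(-1, -119), -135) = Mul(-120, -135) = 16200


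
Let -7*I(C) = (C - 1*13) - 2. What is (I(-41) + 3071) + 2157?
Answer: 5236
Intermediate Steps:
I(C) = 15/7 - C/7 (I(C) = -((C - 1*13) - 2)/7 = -((C - 13) - 2)/7 = -((-13 + C) - 2)/7 = -(-15 + C)/7 = 15/7 - C/7)
(I(-41) + 3071) + 2157 = ((15/7 - 1/7*(-41)) + 3071) + 2157 = ((15/7 + 41/7) + 3071) + 2157 = (8 + 3071) + 2157 = 3079 + 2157 = 5236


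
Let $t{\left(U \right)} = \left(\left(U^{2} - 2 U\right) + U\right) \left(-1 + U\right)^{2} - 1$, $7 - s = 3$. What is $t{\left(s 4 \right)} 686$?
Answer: $37043314$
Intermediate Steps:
$s = 4$ ($s = 7 - 3 = 4$)
$t{\left(U \right)} = -1 + \left(-1 + U\right)^{2} \left(U^{2} - U\right)$ ($t{\left(U \right)} = \left(U^{2} - U\right) \left(-1 + U\right)^{2} - 1 = \left(-1 + U\right)^{2} \left(U^{2} - U\right) - 1 = -1 + \left(-1 + U\right)^{2} \left(U^{2} - U\right)$)
$t{\left(s 4 \right)} 686 = \left(-1 + \left(4 \cdot 4\right)^{2} \left(-1 + 4 \cdot 4\right)^{2} - 4 \cdot 4 \left(-1 + 4 \cdot 4\right)^{2}\right) 686 = \left(-1 + 16^{2} \left(-1 + 16\right)^{2} - 16 \left(-1 + 16\right)^{2}\right) 686 = \left(-1 + 256 \cdot 15^{2} - 16 \cdot 15^{2}\right) 686 = \left(-1 + 256 \cdot 225 - 16 \cdot 225\right) 686 = \left(-1 + 57600 - 3600\right) 686 = 53999 \cdot 686 = 37043314$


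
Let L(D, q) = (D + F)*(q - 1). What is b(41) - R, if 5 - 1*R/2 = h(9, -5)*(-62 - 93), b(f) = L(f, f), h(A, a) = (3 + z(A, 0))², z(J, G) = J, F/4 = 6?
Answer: -42050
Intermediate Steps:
F = 24 (F = 4*6 = 24)
L(D, q) = (-1 + q)*(24 + D) (L(D, q) = (D + 24)*(q - 1) = (24 + D)*(-1 + q) = (-1 + q)*(24 + D))
h(A, a) = (3 + A)²
b(f) = -24 + f² + 23*f (b(f) = -24 - f + 24*f + f*f = -24 - f + 24*f + f² = -24 + f² + 23*f)
R = 44650 (R = 10 - 2*(3 + 9)²*(-62 - 93) = 10 - 2*12²*(-155) = 10 - 288*(-155) = 10 - 2*(-22320) = 10 + 44640 = 44650)
b(41) - R = (-24 + 41² + 23*41) - 1*44650 = (-24 + 1681 + 943) - 44650 = 2600 - 44650 = -42050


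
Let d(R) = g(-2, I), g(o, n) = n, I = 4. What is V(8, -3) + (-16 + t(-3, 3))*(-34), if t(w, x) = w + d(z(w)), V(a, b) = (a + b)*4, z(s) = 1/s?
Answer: 530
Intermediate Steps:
z(s) = 1/s
d(R) = 4
V(a, b) = 4*a + 4*b
t(w, x) = 4 + w (t(w, x) = w + 4 = 4 + w)
V(8, -3) + (-16 + t(-3, 3))*(-34) = (4*8 + 4*(-3)) + (-16 + (4 - 3))*(-34) = (32 - 12) + (-16 + 1)*(-34) = 20 - 15*(-34) = 20 + 510 = 530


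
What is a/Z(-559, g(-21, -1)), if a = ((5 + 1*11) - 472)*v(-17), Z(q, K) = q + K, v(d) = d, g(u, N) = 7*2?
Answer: -7752/545 ≈ -14.224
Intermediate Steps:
g(u, N) = 14
Z(q, K) = K + q
a = 7752 (a = ((5 + 1*11) - 472)*(-17) = ((5 + 11) - 472)*(-17) = (16 - 472)*(-17) = -456*(-17) = 7752)
a/Z(-559, g(-21, -1)) = 7752/(14 - 559) = 7752/(-545) = 7752*(-1/545) = -7752/545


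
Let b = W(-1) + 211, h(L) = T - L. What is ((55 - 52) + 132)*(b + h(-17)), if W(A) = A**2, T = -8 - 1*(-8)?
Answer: 30915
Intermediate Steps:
T = 0 (T = -8 + 8 = 0)
h(L) = -L (h(L) = 0 - L = -L)
b = 212 (b = (-1)**2 + 211 = 1 + 211 = 212)
((55 - 52) + 132)*(b + h(-17)) = ((55 - 52) + 132)*(212 - 1*(-17)) = (3 + 132)*(212 + 17) = 135*229 = 30915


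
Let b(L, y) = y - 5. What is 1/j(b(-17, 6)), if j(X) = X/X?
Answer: 1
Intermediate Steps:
b(L, y) = -5 + y
j(X) = 1
1/j(b(-17, 6)) = 1/1 = 1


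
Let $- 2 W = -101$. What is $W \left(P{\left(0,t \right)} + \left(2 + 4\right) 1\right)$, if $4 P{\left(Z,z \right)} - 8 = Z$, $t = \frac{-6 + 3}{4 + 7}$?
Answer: $404$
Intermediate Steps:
$W = \frac{101}{2}$ ($W = \left(- \frac{1}{2}\right) \left(-101\right) = \frac{101}{2} \approx 50.5$)
$t = - \frac{3}{11} \approx -0.27273$
$P{\left(Z,z \right)} = 2 + \frac{Z}{4}$
$W \left(P{\left(0,t \right)} + \left(2 + 4\right) 1\right) = \frac{101 \left(\left(2 + \frac{1}{4} \cdot 0\right) + \left(2 + 4\right) 1\right)}{2} = \frac{101 \left(\left(2 + 0\right) + 6 \cdot 1\right)}{2} = \frac{101 \left(2 + 6\right)}{2} = \frac{101}{2} \cdot 8 = 404$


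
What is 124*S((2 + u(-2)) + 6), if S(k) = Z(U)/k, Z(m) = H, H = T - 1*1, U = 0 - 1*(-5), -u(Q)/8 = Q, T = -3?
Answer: -62/3 ≈ -20.667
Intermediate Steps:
u(Q) = -8*Q
U = 5 (U = 0 + 5 = 5)
H = -4 (H = -3 - 1*1 = -3 - 1 = -4)
Z(m) = -4
S(k) = -4/k
124*S((2 + u(-2)) + 6) = 124*(-4/((2 - 8*(-2)) + 6)) = 124*(-4/((2 + 16) + 6)) = 124*(-4/(18 + 6)) = 124*(-4/24) = 124*(-4*1/24) = 124*(-⅙) = -62/3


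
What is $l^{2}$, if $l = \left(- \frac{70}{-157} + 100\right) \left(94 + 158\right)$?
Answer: $\frac{15792993921600}{24649} \approx 6.4072 \cdot 10^{8}$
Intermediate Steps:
$l = \frac{3974040}{157}$ ($l = \left(\left(-70\right) \left(- \frac{1}{157}\right) + 100\right) 252 = \left(\frac{70}{157} + 100\right) 252 = \frac{15770}{157} \cdot 252 = \frac{3974040}{157} \approx 25312.0$)
$l^{2} = \left(\frac{3974040}{157}\right)^{2} = \frac{15792993921600}{24649}$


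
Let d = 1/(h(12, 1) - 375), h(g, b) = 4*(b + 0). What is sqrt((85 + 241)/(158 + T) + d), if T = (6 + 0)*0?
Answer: sqrt(1770087746)/29309 ≈ 1.4355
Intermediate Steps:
h(g, b) = 4*b
T = 0 (T = 6*0 = 0)
d = -1/371 (d = 1/(4*1 - 375) = 1/(4 - 375) = 1/(-371) = -1/371 ≈ -0.0026954)
sqrt((85 + 241)/(158 + T) + d) = sqrt((85 + 241)/(158 + 0) - 1/371) = sqrt(326/158 - 1/371) = sqrt(326*(1/158) - 1/371) = sqrt(163/79 - 1/371) = sqrt(60394/29309) = sqrt(1770087746)/29309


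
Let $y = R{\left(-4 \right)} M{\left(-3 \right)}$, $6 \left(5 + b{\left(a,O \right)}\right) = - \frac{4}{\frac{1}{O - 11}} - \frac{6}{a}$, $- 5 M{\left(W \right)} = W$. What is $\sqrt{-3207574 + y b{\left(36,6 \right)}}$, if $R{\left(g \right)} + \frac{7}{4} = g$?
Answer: $\frac{i \sqrt{11547245355}}{60} \approx 1791.0 i$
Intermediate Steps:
$M{\left(W \right)} = - \frac{W}{5}$
$R{\left(g \right)} = - \frac{7}{4} + g$
$b{\left(a,O \right)} = \frac{7}{3} - \frac{1}{a} - \frac{2 O}{3}$ ($b{\left(a,O \right)} = -5 + \frac{- \frac{4}{\frac{1}{O - 11}} - \frac{6}{a}}{6} = -5 + \frac{- \frac{4}{\frac{1}{-11 + O}} - \frac{6}{a}}{6} = -5 + \frac{- 4 \left(-11 + O\right) - \frac{6}{a}}{6} = -5 + \frac{\left(44 - 4 O\right) - \frac{6}{a}}{6} = -5 + \frac{44 - \frac{6}{a} - 4 O}{6} = -5 - \left(- \frac{22}{3} + \frac{1}{a} + \frac{2 O}{3}\right) = \frac{7}{3} - \frac{1}{a} - \frac{2 O}{3}$)
$y = - \frac{69}{20}$ ($y = \left(- \frac{7}{4} - 4\right) \left(\left(- \frac{1}{5}\right) \left(-3\right)\right) = \left(- \frac{23}{4}\right) \frac{3}{5} = - \frac{69}{20} \approx -3.45$)
$\sqrt{-3207574 + y b{\left(36,6 \right)}} = \sqrt{-3207574 - \frac{69 \left(\frac{7}{3} - \frac{1}{36} - 4\right)}{20}} = \sqrt{-3207574 - - \frac{1403}{240}} = \sqrt{-3207574 + \frac{1403}{240}} = \sqrt{- \frac{769816357}{240}} = \frac{i \sqrt{11547245355}}{60}$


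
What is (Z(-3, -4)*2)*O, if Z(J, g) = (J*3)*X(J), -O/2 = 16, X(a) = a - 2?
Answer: -2880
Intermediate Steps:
X(a) = -2 + a
O = -32 (O = -2*16 = -32)
Z(J, g) = 3*J*(-2 + J) (Z(J, g) = (J*3)*(-2 + J) = (3*J)*(-2 + J) = 3*J*(-2 + J))
(Z(-3, -4)*2)*O = ((3*(-3)*(-2 - 3))*2)*(-32) = ((3*(-3)*(-5))*2)*(-32) = (45*2)*(-32) = 90*(-32) = -2880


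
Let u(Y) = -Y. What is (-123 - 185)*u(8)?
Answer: 2464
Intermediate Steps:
(-123 - 185)*u(8) = (-123 - 185)*(-1*8) = -308*(-8) = 2464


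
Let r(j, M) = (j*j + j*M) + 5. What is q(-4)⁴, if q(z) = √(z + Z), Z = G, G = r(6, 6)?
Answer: 5329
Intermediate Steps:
r(j, M) = 5 + j² + M*j (r(j, M) = (j² + M*j) + 5 = 5 + j² + M*j)
G = 77 (G = 5 + 6² + 6*6 = 5 + 36 + 36 = 77)
Z = 77
q(z) = √(77 + z) (q(z) = √(z + 77) = √(77 + z))
q(-4)⁴ = (√(77 - 4))⁴ = (√73)⁴ = 5329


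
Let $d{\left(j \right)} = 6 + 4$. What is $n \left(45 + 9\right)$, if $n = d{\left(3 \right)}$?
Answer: $540$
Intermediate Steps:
$d{\left(j \right)} = 10$
$n = 10$
$n \left(45 + 9\right) = 10 \left(45 + 9\right) = 10 \cdot 54 = 540$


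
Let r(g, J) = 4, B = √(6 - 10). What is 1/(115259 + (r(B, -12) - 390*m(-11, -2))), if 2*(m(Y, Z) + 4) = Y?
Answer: 1/118968 ≈ 8.4056e-6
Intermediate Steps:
B = 2*I (B = √(-4) = 2*I ≈ 2.0*I)
m(Y, Z) = -4 + Y/2
1/(115259 + (r(B, -12) - 390*m(-11, -2))) = 1/(115259 + (4 - 390*(-4 + (½)*(-11)))) = 1/(115259 + (4 - 390*(-4 - 11/2))) = 1/(115259 + (4 - 390*(-19/2))) = 1/(115259 + (4 + 3705)) = 1/(115259 + 3709) = 1/118968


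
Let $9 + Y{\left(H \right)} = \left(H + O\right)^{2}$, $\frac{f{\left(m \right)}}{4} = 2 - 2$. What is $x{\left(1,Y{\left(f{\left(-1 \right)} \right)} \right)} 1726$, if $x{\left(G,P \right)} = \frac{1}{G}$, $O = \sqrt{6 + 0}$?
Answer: $1726$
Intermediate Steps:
$f{\left(m \right)} = 0$ ($f{\left(m \right)} = 4 \left(2 - 2\right) = 4 \cdot 0 = 0$)
$O = \sqrt{6} \approx 2.4495$
$Y{\left(H \right)} = -9 + \left(H + \sqrt{6}\right)^{2}$
$x{\left(1,Y{\left(f{\left(-1 \right)} \right)} \right)} 1726 = 1^{-1} \cdot 1726 = 1 \cdot 1726 = 1726$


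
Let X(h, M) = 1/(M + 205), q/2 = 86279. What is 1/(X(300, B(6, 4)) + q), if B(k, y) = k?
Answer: 211/36409739 ≈ 5.7952e-6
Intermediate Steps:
q = 172558 (q = 2*86279 = 172558)
X(h, M) = 1/(205 + M)
1/(X(300, B(6, 4)) + q) = 1/(1/(205 + 6) + 172558) = 1/(1/211 + 172558) = 1/(36409739/211) = 211/36409739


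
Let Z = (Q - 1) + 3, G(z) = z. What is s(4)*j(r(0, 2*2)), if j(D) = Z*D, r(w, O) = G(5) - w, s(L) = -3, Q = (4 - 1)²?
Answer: -165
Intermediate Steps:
Q = 9 (Q = 3² = 9)
Z = 11 (Z = (9 - 1) + 3 = 8 + 3 = 11)
r(w, O) = 5 - w
j(D) = 11*D
s(4)*j(r(0, 2*2)) = -33*(5 - 1*0) = -33*(5 + 0) = -33*5 = -3*55 = -165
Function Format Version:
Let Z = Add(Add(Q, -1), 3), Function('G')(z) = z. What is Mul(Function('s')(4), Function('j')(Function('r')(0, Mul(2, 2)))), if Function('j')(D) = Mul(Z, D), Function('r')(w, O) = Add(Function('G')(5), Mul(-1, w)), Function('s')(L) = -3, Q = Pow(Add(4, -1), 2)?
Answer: -165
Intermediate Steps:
Q = 9 (Q = Pow(3, 2) = 9)
Z = 11 (Z = Add(Add(9, -1), 3) = Add(8, 3) = 11)
Function('r')(w, O) = Add(5, Mul(-1, w))
Function('j')(D) = Mul(11, D)
Mul(Function('s')(4), Function('j')(Function('r')(0, Mul(2, 2)))) = Mul(-3, Mul(11, Add(5, Mul(-1, 0)))) = Mul(-3, Mul(11, Add(5, 0))) = Mul(-3, Mul(11, 5)) = Mul(-3, 55) = -165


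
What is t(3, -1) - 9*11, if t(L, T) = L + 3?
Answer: -93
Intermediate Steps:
t(L, T) = 3 + L
t(3, -1) - 9*11 = (3 + 3) - 9*11 = 6 - 99 = -93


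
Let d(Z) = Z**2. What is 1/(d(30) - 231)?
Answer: 1/669 ≈ 0.0014948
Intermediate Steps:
1/(d(30) - 231) = 1/(30**2 - 231) = 1/(900 - 231) = 1/669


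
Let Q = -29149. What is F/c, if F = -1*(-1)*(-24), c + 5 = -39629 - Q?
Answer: 8/3495 ≈ 0.0022890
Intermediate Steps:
c = -10485 (c = -5 + (-39629 - 1*(-29149)) = -5 + (-39629 + 29149) = -5 - 10480 = -10485)
F = -24 (F = 1*(-24) = -24)
F/c = -24/(-10485) = -24*(-1/10485) = 8/3495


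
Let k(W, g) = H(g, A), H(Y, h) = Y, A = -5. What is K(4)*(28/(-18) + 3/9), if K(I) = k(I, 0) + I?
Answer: -44/9 ≈ -4.8889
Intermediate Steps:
k(W, g) = g
K(I) = I (K(I) = 0 + I = I)
K(4)*(28/(-18) + 3/9) = 4*(28/(-18) + 3/9) = 4*(28*(-1/18) + 3*(⅑)) = 4*(-14/9 + ⅓) = 4*(-11/9) = -44/9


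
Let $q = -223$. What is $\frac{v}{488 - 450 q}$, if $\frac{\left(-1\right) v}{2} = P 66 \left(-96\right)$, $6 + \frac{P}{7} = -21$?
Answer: $- \frac{1197504}{50419} \approx -23.751$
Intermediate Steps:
$P = -189$ ($P = -42 + 7 \left(-21\right) = -42 - 147 = -189$)
$v = -2395008$ ($v = - 2 \left(-189\right) 66 \left(-96\right) = - 2 \left(\left(-12474\right) \left(-96\right)\right) = \left(-2\right) 1197504 = -2395008$)
$\frac{v}{488 - 450 q} = - \frac{2395008}{488 - -100350} = - \frac{2395008}{488 + 100350} = - \frac{2395008}{100838} = \left(-2395008\right) \frac{1}{100838} = - \frac{1197504}{50419}$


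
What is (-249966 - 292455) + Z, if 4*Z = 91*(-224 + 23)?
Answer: -2187975/4 ≈ -5.4699e+5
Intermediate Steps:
Z = -18291/4 (Z = (91*(-224 + 23))/4 = (91*(-201))/4 = (1/4)*(-18291) = -18291/4 ≈ -4572.8)
(-249966 - 292455) + Z = (-249966 - 292455) - 18291/4 = -542421 - 18291/4 = -2187975/4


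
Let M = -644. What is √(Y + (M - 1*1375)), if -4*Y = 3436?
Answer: I*√2878 ≈ 53.647*I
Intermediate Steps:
Y = -859 (Y = -¼*3436 = -859)
√(Y + (M - 1*1375)) = √(-859 + (-644 - 1*1375)) = √(-859 + (-644 - 1375)) = √(-859 - 2019) = √(-2878) = I*√2878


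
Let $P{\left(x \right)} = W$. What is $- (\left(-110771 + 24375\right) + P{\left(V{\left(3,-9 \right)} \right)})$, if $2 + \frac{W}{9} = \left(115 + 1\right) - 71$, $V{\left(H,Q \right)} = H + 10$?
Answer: $86009$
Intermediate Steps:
$V{\left(H,Q \right)} = 10 + H$
$W = 387$ ($W = -18 + 9 \left(\left(115 + 1\right) - 71\right) = -18 + 9 \left(116 - 71\right) = -18 + 9 \cdot 45 = -18 + 405 = 387$)
$P{\left(x \right)} = 387$
$- (\left(-110771 + 24375\right) + P{\left(V{\left(3,-9 \right)} \right)}) = - (\left(-110771 + 24375\right) + 387) = - (-86396 + 387) = \left(-1\right) \left(-86009\right) = 86009$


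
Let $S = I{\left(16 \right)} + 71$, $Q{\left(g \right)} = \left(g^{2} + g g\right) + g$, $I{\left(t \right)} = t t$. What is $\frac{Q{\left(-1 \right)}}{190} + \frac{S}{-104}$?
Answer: $- \frac{31013}{9880} \approx -3.139$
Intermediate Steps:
$I{\left(t \right)} = t^{2}$
$Q{\left(g \right)} = g + 2 g^{2}$ ($Q{\left(g \right)} = \left(g^{2} + g^{2}\right) + g = 2 g^{2} + g = g + 2 g^{2}$)
$S = 327$ ($S = 16^{2} + 71 = 256 + 71 = 327$)
$\frac{Q{\left(-1 \right)}}{190} + \frac{S}{-104} = \frac{\left(-1\right) \left(1 + 2 \left(-1\right)\right)}{190} + \frac{327}{-104} = - (1 - 2) \frac{1}{190} + 327 \left(- \frac{1}{104}\right) = \left(-1\right) \left(-1\right) \frac{1}{190} - \frac{327}{104} = 1 \cdot \frac{1}{190} - \frac{327}{104} = \frac{1}{190} - \frac{327}{104} = - \frac{31013}{9880}$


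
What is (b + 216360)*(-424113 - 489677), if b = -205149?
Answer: -10244499690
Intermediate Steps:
(b + 216360)*(-424113 - 489677) = (-205149 + 216360)*(-424113 - 489677) = 11211*(-913790) = -10244499690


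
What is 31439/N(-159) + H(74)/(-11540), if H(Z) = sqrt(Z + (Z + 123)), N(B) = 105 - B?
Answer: 31439/264 - sqrt(271)/11540 ≈ 119.09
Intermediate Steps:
H(Z) = sqrt(123 + 2*Z) (H(Z) = sqrt(Z + (123 + Z)) = sqrt(123 + 2*Z))
31439/N(-159) + H(74)/(-11540) = 31439/(105 - 1*(-159)) + sqrt(123 + 2*74)/(-11540) = 31439/(105 + 159) + sqrt(123 + 148)*(-1/11540) = 31439/264 + sqrt(271)*(-1/11540) = 31439*(1/264) - sqrt(271)/11540 = 31439/264 - sqrt(271)/11540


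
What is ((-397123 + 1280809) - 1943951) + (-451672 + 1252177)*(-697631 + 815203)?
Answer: 94115913595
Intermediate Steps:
((-397123 + 1280809) - 1943951) + (-451672 + 1252177)*(-697631 + 815203) = (883686 - 1943951) + 800505*117572 = -1060265 + 94116973860 = 94115913595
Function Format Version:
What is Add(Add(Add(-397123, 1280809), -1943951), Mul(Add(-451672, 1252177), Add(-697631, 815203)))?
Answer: 94115913595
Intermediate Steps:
Add(Add(Add(-397123, 1280809), -1943951), Mul(Add(-451672, 1252177), Add(-697631, 815203))) = Add(Add(883686, -1943951), Mul(800505, 117572)) = Add(-1060265, 94116973860) = 94115913595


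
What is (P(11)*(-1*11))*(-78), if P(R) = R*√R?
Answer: 9438*√11 ≈ 31302.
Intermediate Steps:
P(R) = R^(3/2)
(P(11)*(-1*11))*(-78) = (11^(3/2)*(-1*11))*(-78) = ((11*√11)*(-11))*(-78) = -121*√11*(-78) = 9438*√11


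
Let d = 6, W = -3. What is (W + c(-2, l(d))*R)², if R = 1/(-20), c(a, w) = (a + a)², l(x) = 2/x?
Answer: 361/25 ≈ 14.440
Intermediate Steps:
c(a, w) = 4*a² (c(a, w) = (2*a)² = 4*a²)
R = -1/20 ≈ -0.050000
(W + c(-2, l(d))*R)² = (-3 + (4*(-2)²)*(-1/20))² = (-3 + (4*4)*(-1/20))² = (-3 + 16*(-1/20))² = (-3 - ⅘)² = (-19/5)² = 361/25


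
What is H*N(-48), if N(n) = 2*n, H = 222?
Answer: -21312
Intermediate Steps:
H*N(-48) = 222*(2*(-48)) = 222*(-96) = -21312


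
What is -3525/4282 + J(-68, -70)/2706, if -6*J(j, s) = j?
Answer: -14235181/17380638 ≈ -0.81903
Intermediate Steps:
J(j, s) = -j/6
-3525/4282 + J(-68, -70)/2706 = -3525/4282 - 1/6*(-68)/2706 = -3525*1/4282 + (34/3)*(1/2706) = -3525/4282 + 17/4059 = -14235181/17380638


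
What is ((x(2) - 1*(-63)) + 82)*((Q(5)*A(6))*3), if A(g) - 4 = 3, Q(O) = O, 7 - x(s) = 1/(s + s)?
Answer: 63735/4 ≈ 15934.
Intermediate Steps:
x(s) = 7 - 1/(2*s) (x(s) = 7 - 1/(s + s) = 7 - 1/(2*s))
A(g) = 7 (A(g) = 4 + 3 = 7)
((x(2) - 1*(-63)) + 82)*((Q(5)*A(6))*3) = (((7 - 1/2/2) - 1*(-63)) + 82)*((5*7)*3) = (((7 - 1/2*1/2) + 63) + 82)*(35*3) = (((7 - 1/4) + 63) + 82)*105 = ((27/4 + 63) + 82)*105 = (279/4 + 82)*105 = (607/4)*105 = 63735/4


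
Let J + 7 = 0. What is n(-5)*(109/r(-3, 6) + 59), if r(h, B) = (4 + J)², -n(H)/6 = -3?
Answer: 1280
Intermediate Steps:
J = -7 (J = -7 + 0 = -7)
n(H) = 18 (n(H) = -6*(-3) = 18)
r(h, B) = 9 (r(h, B) = (4 - 7)² = (-3)² = 9)
n(-5)*(109/r(-3, 6) + 59) = 18*(109/9 + 59) = 18*(640/9) = 1280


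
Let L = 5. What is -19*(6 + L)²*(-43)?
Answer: 98857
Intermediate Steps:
-19*(6 + L)²*(-43) = -19*(6 + 5)²*(-43) = -19*11²*(-43) = -19*121*(-43) = -2299*(-43) = 98857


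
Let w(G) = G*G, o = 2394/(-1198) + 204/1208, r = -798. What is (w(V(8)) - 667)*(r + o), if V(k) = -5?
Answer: 46444703229/90449 ≈ 5.1349e+5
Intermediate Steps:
o = -330945/180898 (o = 2394*(-1/1198) + 204*(1/1208) = -1197/599 + 51/302 = -330945/180898 ≈ -1.8295)
w(G) = G²
(w(V(8)) - 667)*(r + o) = ((-5)² - 667)*(-798 - 330945/180898) = (25 - 667)*(-144687549/180898) = -642*(-144687549/180898) = 46444703229/90449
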